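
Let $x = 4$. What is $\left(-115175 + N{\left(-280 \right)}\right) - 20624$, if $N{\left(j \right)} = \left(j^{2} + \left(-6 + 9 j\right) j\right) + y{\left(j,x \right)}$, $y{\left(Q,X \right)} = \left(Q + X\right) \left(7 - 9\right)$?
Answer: $650433$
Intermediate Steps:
$y{\left(Q,X \right)} = - 2 Q - 2 X$ ($y{\left(Q,X \right)} = \left(Q + X\right) \left(-2\right) = - 2 Q - 2 X$)
$N{\left(j \right)} = -8 + j^{2} - 2 j + j \left(-6 + 9 j\right)$ ($N{\left(j \right)} = \left(j^{2} + \left(-6 + 9 j\right) j\right) - \left(8 + 2 j\right) = \left(j^{2} + j \left(-6 + 9 j\right)\right) - \left(8 + 2 j\right) = -8 + j^{2} - 2 j + j \left(-6 + 9 j\right)$)
$\left(-115175 + N{\left(-280 \right)}\right) - 20624 = \left(-115175 - \left(-2232 - 784000\right)\right) - 20624 = \left(-115175 + \left(-8 + 2240 + 10 \cdot 78400\right)\right) - 20624 = \left(-115175 + \left(-8 + 2240 + 784000\right)\right) - 20624 = \left(-115175 + 786232\right) - 20624 = 671057 - 20624 = 650433$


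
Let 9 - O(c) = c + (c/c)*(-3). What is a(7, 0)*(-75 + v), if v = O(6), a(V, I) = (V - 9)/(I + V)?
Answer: 138/7 ≈ 19.714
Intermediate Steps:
O(c) = 12 - c (O(c) = 9 - (c + (c/c)*(-3)) = 9 - (c + 1*(-3)) = 9 - (c - 3) = 9 - (-3 + c) = 9 + (3 - c) = 12 - c)
a(V, I) = (-9 + V)/(I + V)
v = 6 (v = 12 - 1*6 = 12 - 6 = 6)
a(7, 0)*(-75 + v) = ((-9 + 7)/(0 + 7))*(-75 + 6) = (-2/7)*(-69) = ((⅐)*(-2))*(-69) = -2/7*(-69) = 138/7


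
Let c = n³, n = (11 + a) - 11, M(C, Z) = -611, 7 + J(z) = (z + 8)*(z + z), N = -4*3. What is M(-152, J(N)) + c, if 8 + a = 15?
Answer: -268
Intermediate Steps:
a = 7 (a = -8 + 15 = 7)
N = -12
J(z) = -7 + 2*z*(8 + z) (J(z) = -7 + (z + 8)*(z + z) = -7 + (8 + z)*(2*z) = -7 + 2*z*(8 + z))
n = 7 (n = (11 + 7) - 11 = 18 - 11 = 7)
c = 343 (c = 7³ = 343)
M(-152, J(N)) + c = -611 + 343 = -268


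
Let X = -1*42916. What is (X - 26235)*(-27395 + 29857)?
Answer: -170249762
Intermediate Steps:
X = -42916
(X - 26235)*(-27395 + 29857) = (-42916 - 26235)*(-27395 + 29857) = -69151*2462 = -170249762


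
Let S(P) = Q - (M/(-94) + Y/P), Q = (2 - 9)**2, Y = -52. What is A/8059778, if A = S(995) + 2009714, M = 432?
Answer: 93986784059/376915518170 ≈ 0.24936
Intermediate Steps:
Q = 49 (Q = (-7)**2 = 49)
S(P) = 2519/47 + 52/P (S(P) = 49 - (432/(-94) - 52/P) = 49 - (432*(-1/94) - 52/P) = 49 - (-216/47 - 52/P) = 49 + (216/47 + 52/P) = 2519/47 + 52/P)
A = 93986784059/46765 (A = (2519/47 + 52/995) + 2009714 = 2508849/46765 + 2009714 = 93986784059/46765 ≈ 2.0098e+6)
A/8059778 = (93986784059/46765)/8059778 = (93986784059/46765)*(1/8059778) = 93986784059/376915518170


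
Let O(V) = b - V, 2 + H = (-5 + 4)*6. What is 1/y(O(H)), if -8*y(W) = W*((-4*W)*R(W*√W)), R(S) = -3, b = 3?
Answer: -2/363 ≈ -0.0055096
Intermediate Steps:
H = -8 (H = -2 + (-5 + 4)*6 = -2 - 1*6 = -2 - 6 = -8)
O(V) = 3 - V
y(W) = -3*W²/2 (y(W) = -W*-4*W*(-3)/8 = -W*12*W/8 = -3*W²/2)
1/y(O(H)) = 1/(-3*(3 - 1*(-8))²/2) = 1/(-3*(3 + 8)²/2) = 1/(-3/2*11²) = 1/(-3/2*121) = 1/(-363/2) = -2/363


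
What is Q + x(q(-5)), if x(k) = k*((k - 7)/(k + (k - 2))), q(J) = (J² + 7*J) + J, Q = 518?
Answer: 8123/16 ≈ 507.69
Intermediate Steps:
q(J) = J² + 8*J
x(k) = k*(-7 + k)/(-2 + 2*k) (x(k) = k*((-7 + k)/(k + (-2 + k))) = k*((-7 + k)/(-2 + 2*k)) = k*(-7 + k)/(-2 + 2*k))
Q + x(q(-5)) = 518 + (-5*(8 - 5))*(-7 - 5*(8 - 5))/(2*(-1 - 5*(8 - 5))) = 518 + (-5*3)*(-7 - 5*3)/(2*(-1 - 5*3)) = 518 + (½)*(-15)*(-7 - 15)/(-1 - 15) = 518 + (½)*(-15)*(-22)/(-16) = 518 + (½)*(-15)*(-1/16)*(-22) = 518 - 165/16 = 8123/16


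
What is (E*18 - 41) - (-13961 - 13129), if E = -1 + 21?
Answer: 27409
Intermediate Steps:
E = 20
(E*18 - 41) - (-13961 - 13129) = (20*18 - 41) - (-13961 - 13129) = (360 - 41) - 1*(-27090) = 319 + 27090 = 27409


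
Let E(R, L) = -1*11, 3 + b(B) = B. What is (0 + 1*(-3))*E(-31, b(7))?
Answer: 33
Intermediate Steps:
b(B) = -3 + B
E(R, L) = -11
(0 + 1*(-3))*E(-31, b(7)) = (0 + 1*(-3))*(-11) = (0 - 3)*(-11) = -3*(-11) = 33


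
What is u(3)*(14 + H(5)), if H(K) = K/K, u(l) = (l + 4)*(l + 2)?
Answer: 525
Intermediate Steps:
u(l) = (2 + l)*(4 + l) (u(l) = (4 + l)*(2 + l) = (2 + l)*(4 + l))
H(K) = 1
u(3)*(14 + H(5)) = (8 + 3² + 6*3)*(14 + 1) = (8 + 9 + 18)*15 = 35*15 = 525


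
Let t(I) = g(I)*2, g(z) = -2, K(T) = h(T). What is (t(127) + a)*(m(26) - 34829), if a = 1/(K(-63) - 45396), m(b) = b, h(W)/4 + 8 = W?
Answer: 6359238963/45680 ≈ 1.3921e+5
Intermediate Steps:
h(W) = -32 + 4*W
K(T) = -32 + 4*T
t(I) = -4 (t(I) = -2*2 = -4)
a = -1/45680 (a = 1/((-32 + 4*(-63)) - 45396) = 1/((-32 - 252) - 45396) = 1/(-284 - 45396) = 1/(-45680) = -1/45680 ≈ -2.1891e-5)
(t(127) + a)*(m(26) - 34829) = (-4 - 1/45680)*(26 - 34829) = -182721/45680*(-34803) = 6359238963/45680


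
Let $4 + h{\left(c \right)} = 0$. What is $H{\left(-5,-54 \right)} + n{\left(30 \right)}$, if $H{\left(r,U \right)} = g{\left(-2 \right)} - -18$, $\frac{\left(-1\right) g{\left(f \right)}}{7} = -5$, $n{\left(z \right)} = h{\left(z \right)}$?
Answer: $49$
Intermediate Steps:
$h{\left(c \right)} = -4$ ($h{\left(c \right)} = -4 + 0 = -4$)
$n{\left(z \right)} = -4$
$g{\left(f \right)} = 35$ ($g{\left(f \right)} = \left(-7\right) \left(-5\right) = 35$)
$H{\left(r,U \right)} = 53$ ($H{\left(r,U \right)} = 35 - -18 = 35 + 18 = 53$)
$H{\left(-5,-54 \right)} + n{\left(30 \right)} = 53 - 4 = 49$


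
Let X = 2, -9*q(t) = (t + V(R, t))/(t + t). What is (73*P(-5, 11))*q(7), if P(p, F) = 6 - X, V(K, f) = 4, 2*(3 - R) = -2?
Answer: -1606/63 ≈ -25.492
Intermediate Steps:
R = 4 (R = 3 - 1/2*(-2) = 3 + 1 = 4)
q(t) = -(4 + t)/(18*t) (q(t) = -(t + 4)/(9*(t + t)) = -(4 + t)/(9*(2*t)) = -(4 + t)*1/(2*t)/9 = -(4 + t)/(18*t))
P(p, F) = 4 (P(p, F) = 6 - 1*2 = 6 - 2 = 4)
(73*P(-5, 11))*q(7) = (73*4)*((1/18)*(-4 - 1*7)/7) = 292*((1/18)*(1/7)*(-4 - 7)) = 292*((1/18)*(1/7)*(-11)) = 292*(-11/126) = -1606/63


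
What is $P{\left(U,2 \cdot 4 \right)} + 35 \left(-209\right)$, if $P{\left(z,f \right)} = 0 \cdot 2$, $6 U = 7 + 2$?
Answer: $-7315$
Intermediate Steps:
$U = \frac{3}{2}$ ($U = \frac{7 + 2}{6} = \frac{1}{6} \cdot 9 = \frac{3}{2} \approx 1.5$)
$P{\left(z,f \right)} = 0$
$P{\left(U,2 \cdot 4 \right)} + 35 \left(-209\right) = 0 + 35 \left(-209\right) = 0 - 7315 = -7315$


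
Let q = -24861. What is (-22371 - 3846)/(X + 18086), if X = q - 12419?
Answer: 8739/6398 ≈ 1.3659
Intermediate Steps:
X = -37280 (X = -24861 - 12419 = -37280)
(-22371 - 3846)/(X + 18086) = (-22371 - 3846)/(-37280 + 18086) = -26217/(-19194) = -26217*(-1/19194) = 8739/6398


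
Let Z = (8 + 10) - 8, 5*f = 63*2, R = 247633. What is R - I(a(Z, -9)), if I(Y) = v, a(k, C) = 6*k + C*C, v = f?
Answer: 1238039/5 ≈ 2.4761e+5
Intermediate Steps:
f = 126/5 (f = (63*2)/5 = (⅕)*126 = 126/5 ≈ 25.200)
Z = 10 (Z = 18 - 8 = 10)
v = 126/5 ≈ 25.200
a(k, C) = C² + 6*k (a(k, C) = 6*k + C² = C² + 6*k)
I(Y) = 126/5
R - I(a(Z, -9)) = 247633 - 1*126/5 = 247633 - 126/5 = 1238039/5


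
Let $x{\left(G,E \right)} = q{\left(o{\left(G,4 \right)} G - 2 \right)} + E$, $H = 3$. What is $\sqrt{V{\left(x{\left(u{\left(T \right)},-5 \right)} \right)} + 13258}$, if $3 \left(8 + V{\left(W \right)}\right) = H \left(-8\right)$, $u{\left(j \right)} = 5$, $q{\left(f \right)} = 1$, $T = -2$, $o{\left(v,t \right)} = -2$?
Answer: $\sqrt{13242} \approx 115.07$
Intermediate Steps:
$x{\left(G,E \right)} = 1 + E$
$V{\left(W \right)} = -16$ ($V{\left(W \right)} = -8 + \frac{3 \left(-8\right)}{3} = -8 + \frac{1}{3} \left(-24\right) = -8 - 8 = -16$)
$\sqrt{V{\left(x{\left(u{\left(T \right)},-5 \right)} \right)} + 13258} = \sqrt{-16 + 13258} = \sqrt{13242}$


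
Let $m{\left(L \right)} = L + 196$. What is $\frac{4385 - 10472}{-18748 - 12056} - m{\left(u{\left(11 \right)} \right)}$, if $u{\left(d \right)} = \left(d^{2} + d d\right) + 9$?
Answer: $- \frac{4587767}{10268} \approx -446.8$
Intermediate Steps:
$u{\left(d \right)} = 9 + 2 d^{2}$ ($u{\left(d \right)} = \left(d^{2} + d^{2}\right) + 9 = 2 d^{2} + 9 = 9 + 2 d^{2}$)
$m{\left(L \right)} = 196 + L$
$\frac{4385 - 10472}{-18748 - 12056} - m{\left(u{\left(11 \right)} \right)} = \frac{4385 - 10472}{-18748 - 12056} - \left(196 + \left(9 + 2 \cdot 11^{2}\right)\right) = - \frac{6087}{-30804} - \left(196 + \left(9 + 2 \cdot 121\right)\right) = \left(-6087\right) \left(- \frac{1}{30804}\right) - \left(196 + \left(9 + 242\right)\right) = \frac{2029}{10268} - \left(196 + 251\right) = \frac{2029}{10268} - 447 = - \frac{4587767}{10268}$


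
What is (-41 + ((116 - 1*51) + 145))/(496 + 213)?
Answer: 169/709 ≈ 0.23836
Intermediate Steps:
(-41 + ((116 - 1*51) + 145))/(496 + 213) = (-41 + ((116 - 51) + 145))/709 = (-41 + (65 + 145))*(1/709) = (-41 + 210)*(1/709) = 169*(1/709) = 169/709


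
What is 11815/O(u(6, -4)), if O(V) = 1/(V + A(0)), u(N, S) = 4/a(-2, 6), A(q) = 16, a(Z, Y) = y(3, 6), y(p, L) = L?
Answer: 590750/3 ≈ 1.9692e+5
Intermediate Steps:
a(Z, Y) = 6
u(N, S) = 2/3 (u(N, S) = 4/6 = 4*(1/6) = 2/3)
O(V) = 1/(16 + V) (O(V) = 1/(V + 16) = 1/(16 + V))
11815/O(u(6, -4)) = 11815/(1/(16 + 2/3)) = 11815/(1/(50/3)) = 11815/(3/50) = 11815*(50/3) = 590750/3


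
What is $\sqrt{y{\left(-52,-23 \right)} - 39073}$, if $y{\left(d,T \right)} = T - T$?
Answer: $i \sqrt{39073} \approx 197.67 i$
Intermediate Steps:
$y{\left(d,T \right)} = 0$
$\sqrt{y{\left(-52,-23 \right)} - 39073} = \sqrt{0 - 39073} = \sqrt{-39073} = i \sqrt{39073}$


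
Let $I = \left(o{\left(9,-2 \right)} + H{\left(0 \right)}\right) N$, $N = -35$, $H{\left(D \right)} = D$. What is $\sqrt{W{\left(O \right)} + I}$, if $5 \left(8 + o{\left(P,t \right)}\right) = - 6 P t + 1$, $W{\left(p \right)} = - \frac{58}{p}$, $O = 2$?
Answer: $16 i \sqrt{2} \approx 22.627 i$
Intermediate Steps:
$o{\left(P,t \right)} = - \frac{39}{5} - \frac{6 P t}{5}$ ($o{\left(P,t \right)} = -8 + \frac{- 6 P t + 1}{5} = -8 + \frac{1 - 6 P t}{5} = -8 - \left(- \frac{1}{5} + \frac{6 P t}{5}\right) = - \frac{39}{5} - \frac{6 P t}{5}$)
$I = -483$ ($I = \left(\left(- \frac{39}{5} - \frac{54}{5} \left(-2\right)\right) + 0\right) \left(-35\right) = \left(\left(- \frac{39}{5} + \frac{108}{5}\right) + 0\right) \left(-35\right) = \left(\frac{69}{5} + 0\right) \left(-35\right) = \frac{69}{5} \left(-35\right) = -483$)
$\sqrt{W{\left(O \right)} + I} = \sqrt{- \frac{58}{2} - 483} = \sqrt{\left(-58\right) \frac{1}{2} - 483} = \sqrt{-29 - 483} = \sqrt{-512} = 16 i \sqrt{2}$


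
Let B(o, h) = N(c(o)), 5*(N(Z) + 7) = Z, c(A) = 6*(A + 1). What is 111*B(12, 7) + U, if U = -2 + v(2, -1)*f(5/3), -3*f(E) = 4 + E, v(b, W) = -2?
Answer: 43037/45 ≈ 956.38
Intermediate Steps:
c(A) = 6 + 6*A (c(A) = 6*(1 + A) = 6 + 6*A)
N(Z) = -7 + Z/5
f(E) = -4/3 - E/3 (f(E) = -(4 + E)/3 = -4/3 - E/3)
B(o, h) = -29/5 + 6*o/5 (B(o, h) = -7 + (6 + 6*o)/5 = -7 + (6/5 + 6*o/5) = -29/5 + 6*o/5)
U = 16/9 (U = -2 - 2*(-4/3 - 5/(3*3)) = -2 - 2*(-4/3 - 1/3*5/3) = -2 - 2*(-4/3 - 5/9) = -2 - 2*(-17/9) = -2 + 34/9 = 16/9 ≈ 1.7778)
111*B(12, 7) + U = 111*(-29/5 + (6/5)*12) + 16/9 = 111*(-29/5 + 72/5) + 16/9 = 111*(43/5) + 16/9 = 4773/5 + 16/9 = 43037/45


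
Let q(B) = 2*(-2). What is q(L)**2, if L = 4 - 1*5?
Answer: 16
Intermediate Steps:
L = -1 (L = 4 - 5 = -1)
q(B) = -4
q(L)**2 = (-4)**2 = 16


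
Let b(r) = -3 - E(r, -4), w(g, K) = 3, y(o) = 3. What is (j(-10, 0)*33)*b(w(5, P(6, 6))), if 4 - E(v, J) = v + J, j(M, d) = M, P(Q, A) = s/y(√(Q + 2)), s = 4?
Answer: 2640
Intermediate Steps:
P(Q, A) = 4/3
E(v, J) = 4 - J - v (E(v, J) = 4 - (v + J) = 4 - (J + v) = 4 + (-J - v) = 4 - J - v)
b(r) = -11 + r (b(r) = -3 - (4 - 1*(-4) - r) = -3 - (4 + 4 - r) = -3 - (8 - r) = -3 + (-8 + r) = -11 + r)
(j(-10, 0)*33)*b(w(5, P(6, 6))) = (-10*33)*(-11 + 3) = -330*(-8) = 2640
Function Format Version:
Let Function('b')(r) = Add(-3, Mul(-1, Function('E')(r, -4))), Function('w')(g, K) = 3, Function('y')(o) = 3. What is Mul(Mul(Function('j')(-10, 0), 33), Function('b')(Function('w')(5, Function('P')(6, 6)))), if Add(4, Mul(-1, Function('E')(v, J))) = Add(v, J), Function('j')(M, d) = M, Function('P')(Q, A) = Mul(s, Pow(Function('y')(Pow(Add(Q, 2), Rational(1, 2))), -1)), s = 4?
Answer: 2640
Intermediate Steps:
Function('P')(Q, A) = Rational(4, 3) (Function('P')(Q, A) = Mul(4, Pow(3, -1)) = Mul(4, Rational(1, 3)) = Rational(4, 3))
Function('E')(v, J) = Add(4, Mul(-1, J), Mul(-1, v)) (Function('E')(v, J) = Add(4, Mul(-1, Add(v, J))) = Add(4, Mul(-1, Add(J, v))) = Add(4, Add(Mul(-1, J), Mul(-1, v))) = Add(4, Mul(-1, J), Mul(-1, v)))
Function('b')(r) = Add(-11, r) (Function('b')(r) = Add(-3, Mul(-1, Add(4, Mul(-1, -4), Mul(-1, r)))) = Add(-3, Mul(-1, Add(4, 4, Mul(-1, r)))) = Add(-3, Mul(-1, Add(8, Mul(-1, r)))) = Add(-3, Add(-8, r)) = Add(-11, r))
Mul(Mul(Function('j')(-10, 0), 33), Function('b')(Function('w')(5, Function('P')(6, 6)))) = Mul(Mul(-10, 33), Add(-11, 3)) = Mul(-330, -8) = 2640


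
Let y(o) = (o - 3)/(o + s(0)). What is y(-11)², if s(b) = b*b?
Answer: 196/121 ≈ 1.6198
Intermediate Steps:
s(b) = b²
y(o) = (-3 + o)/o (y(o) = (o - 3)/(o + 0²) = (-3 + o)/(o + 0) = (-3 + o)/o)
y(-11)² = ((-3 - 11)/(-11))² = (-1/11*(-14))² = (14/11)² = 196/121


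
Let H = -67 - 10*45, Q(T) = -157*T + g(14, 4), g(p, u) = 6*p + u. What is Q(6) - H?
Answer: -337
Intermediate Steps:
g(p, u) = u + 6*p
Q(T) = 88 - 157*T (Q(T) = -157*T + (4 + 6*14) = -157*T + (4 + 84) = -157*T + 88 = 88 - 157*T)
H = -517 (H = -67 - 450 = -517)
Q(6) - H = (88 - 157*6) - 1*(-517) = (88 - 942) + 517 = -854 + 517 = -337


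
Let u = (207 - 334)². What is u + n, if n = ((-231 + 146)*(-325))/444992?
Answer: 422194329/26176 ≈ 16129.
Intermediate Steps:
u = 16129 (u = (-127)² = 16129)
n = 1625/26176 (n = -85*(-325)*(1/444992) = 27625*(1/444992) = 1625/26176 ≈ 0.062080)
u + n = 16129 + 1625/26176 = 422194329/26176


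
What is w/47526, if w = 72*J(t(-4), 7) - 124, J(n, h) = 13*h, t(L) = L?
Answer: 3214/23763 ≈ 0.13525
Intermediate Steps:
w = 6428 (w = 72*(13*7) - 124 = 72*91 - 124 = 6552 - 124 = 6428)
w/47526 = 6428/47526 = 6428*(1/47526) = 3214/23763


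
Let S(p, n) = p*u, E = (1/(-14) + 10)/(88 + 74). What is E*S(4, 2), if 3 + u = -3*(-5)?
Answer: 556/189 ≈ 2.9418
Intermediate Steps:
E = 139/2268 (E = (-1/14 + 10)/162 = (139/14)*(1/162) = 139/2268 ≈ 0.061287)
u = 12 (u = -3 - 3*(-5) = -3 + 15 = 12)
S(p, n) = 12*p (S(p, n) = p*12 = 12*p)
E*S(4, 2) = 139*(12*4)/2268 = (139/2268)*48 = 556/189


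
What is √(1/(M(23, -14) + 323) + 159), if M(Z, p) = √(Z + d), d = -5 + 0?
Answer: √(51358 + 477*√2)/√(323 + 3*√2) ≈ 12.610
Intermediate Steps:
d = -5
M(Z, p) = √(-5 + Z) (M(Z, p) = √(Z - 5) = √(-5 + Z))
√(1/(M(23, -14) + 323) + 159) = √(1/(√(-5 + 23) + 323) + 159) = √(1/(√18 + 323) + 159) = √(1/(3*√2 + 323) + 159) = √(1/(323 + 3*√2) + 159) = √(159 + 1/(323 + 3*√2))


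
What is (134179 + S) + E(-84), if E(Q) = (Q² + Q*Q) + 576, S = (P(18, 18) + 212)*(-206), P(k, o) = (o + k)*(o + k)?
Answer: -161781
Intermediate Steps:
P(k, o) = (k + o)² (P(k, o) = (k + o)*(k + o) = (k + o)²)
S = -310648 (S = ((18 + 18)² + 212)*(-206) = (36² + 212)*(-206) = (1296 + 212)*(-206) = 1508*(-206) = -310648)
E(Q) = 576 + 2*Q² (E(Q) = (Q² + Q²) + 576 = 2*Q² + 576 = 576 + 2*Q²)
(134179 + S) + E(-84) = (134179 - 310648) + (576 + 2*(-84)²) = -176469 + (576 + 2*7056) = -176469 + (576 + 14112) = -176469 + 14688 = -161781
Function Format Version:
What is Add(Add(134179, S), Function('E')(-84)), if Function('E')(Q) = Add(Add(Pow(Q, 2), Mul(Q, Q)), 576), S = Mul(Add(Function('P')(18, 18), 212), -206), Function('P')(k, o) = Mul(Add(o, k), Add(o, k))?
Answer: -161781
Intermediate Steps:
Function('P')(k, o) = Pow(Add(k, o), 2) (Function('P')(k, o) = Mul(Add(k, o), Add(k, o)) = Pow(Add(k, o), 2))
S = -310648 (S = Mul(Add(Pow(Add(18, 18), 2), 212), -206) = Mul(Add(Pow(36, 2), 212), -206) = Mul(Add(1296, 212), -206) = Mul(1508, -206) = -310648)
Function('E')(Q) = Add(576, Mul(2, Pow(Q, 2))) (Function('E')(Q) = Add(Add(Pow(Q, 2), Pow(Q, 2)), 576) = Add(Mul(2, Pow(Q, 2)), 576) = Add(576, Mul(2, Pow(Q, 2))))
Add(Add(134179, S), Function('E')(-84)) = Add(Add(134179, -310648), Add(576, Mul(2, Pow(-84, 2)))) = Add(-176469, Add(576, Mul(2, 7056))) = Add(-176469, Add(576, 14112)) = Add(-176469, 14688) = -161781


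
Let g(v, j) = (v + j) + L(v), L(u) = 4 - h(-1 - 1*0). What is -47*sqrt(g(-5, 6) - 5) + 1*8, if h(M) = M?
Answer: -39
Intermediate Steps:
L(u) = 5 (L(u) = 4 - (-1 - 1*0) = 4 - (-1 + 0) = 4 - 1*(-1) = 4 + 1 = 5)
g(v, j) = 5 + j + v (g(v, j) = (v + j) + 5 = (j + v) + 5 = 5 + j + v)
-47*sqrt(g(-5, 6) - 5) + 1*8 = -47*sqrt((5 + 6 - 5) - 5) + 1*8 = -47*sqrt(6 - 5) + 8 = -47*sqrt(1) + 8 = -47*1 + 8 = -47 + 8 = -39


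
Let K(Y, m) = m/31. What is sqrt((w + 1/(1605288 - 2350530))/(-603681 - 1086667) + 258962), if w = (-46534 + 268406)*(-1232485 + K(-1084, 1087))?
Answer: sqrt(160403906429457404786976446981790)/19525634025348 ≈ 648.64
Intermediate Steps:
K(Y, m) = m/31 (K(Y, m) = m*(1/31) = m/31)
w = -8476830094656/31 (w = (-46534 + 268406)*(-1232485 + (1/31)*1087) = 221872*(-1232485 + 1087/31) = 221872*(-38205948/31) = -8476830094656/31 ≈ -2.7345e+11)
sqrt((w + 1/(1605288 - 2350530))/(-603681 - 1086667) + 258962) = sqrt((-8476830094656/31 + 1/(1605288 - 2350530))/(-603681 - 1086667) + 258962) = sqrt((-8476830094656/31 + 1/(-745242))/(-1690348) + 258962) = sqrt((-8476830094656/31 - 1/745242)*(-1/1690348) + 258962) = sqrt(-6317289813401626783/23102502*(-1/1690348) + 258962) = sqrt(6317289813401626783/39051268050696 + 258962) = sqrt(16430084290345964335/39051268050696) = sqrt(160403906429457404786976446981790)/19525634025348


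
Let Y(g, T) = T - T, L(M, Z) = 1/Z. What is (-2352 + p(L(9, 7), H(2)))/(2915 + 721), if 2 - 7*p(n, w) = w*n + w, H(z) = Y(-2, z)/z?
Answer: -8231/12726 ≈ -0.64679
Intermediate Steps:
L(M, Z) = 1/Z
Y(g, T) = 0
H(z) = 0 (H(z) = 0/z = 0)
p(n, w) = 2/7 - w/7 - n*w/7 (p(n, w) = 2/7 - (w*n + w)/7 = 2/7 - (n*w + w)/7 = 2/7 - (w + n*w)/7 = 2/7 + (-w/7 - n*w/7) = 2/7 - w/7 - n*w/7)
(-2352 + p(L(9, 7), H(2)))/(2915 + 721) = (-2352 + (2/7 - ⅐*0 - ⅐*0/7))/(2915 + 721) = (-2352 + (2/7 + 0 - ⅐*⅐*0))/3636 = (-2352 + (2/7 + 0 + 0))*(1/3636) = (-2352 + 2/7)*(1/3636) = -16462/7*1/3636 = -8231/12726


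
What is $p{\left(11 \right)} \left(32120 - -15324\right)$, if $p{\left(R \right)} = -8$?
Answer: $-379552$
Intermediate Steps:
$p{\left(11 \right)} \left(32120 - -15324\right) = - 8 \left(32120 - -15324\right) = - 8 \left(32120 + 15324\right) = \left(-8\right) 47444 = -379552$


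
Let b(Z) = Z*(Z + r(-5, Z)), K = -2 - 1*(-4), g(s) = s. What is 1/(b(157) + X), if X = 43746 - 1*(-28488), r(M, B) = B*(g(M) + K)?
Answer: 1/22936 ≈ 4.3600e-5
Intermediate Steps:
K = 2 (K = -2 + 4 = 2)
r(M, B) = B*(2 + M) (r(M, B) = B*(M + 2) = B*(2 + M))
X = 72234 (X = 43746 + 28488 = 72234)
b(Z) = -2*Z² (b(Z) = Z*(Z + Z*(2 - 5)) = Z*(Z + Z*(-3)) = Z*(Z - 3*Z) = Z*(-2*Z) = -2*Z²)
1/(b(157) + X) = 1/(-2*157² + 72234) = 1/(-2*24649 + 72234) = 1/(-49298 + 72234) = 1/22936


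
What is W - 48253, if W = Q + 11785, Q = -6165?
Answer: -42633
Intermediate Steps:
W = 5620 (W = -6165 + 11785 = 5620)
W - 48253 = 5620 - 48253 = -42633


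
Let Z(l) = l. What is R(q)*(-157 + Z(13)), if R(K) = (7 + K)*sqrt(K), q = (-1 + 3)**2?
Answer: -3168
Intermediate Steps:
q = 4 (q = 2**2 = 4)
R(K) = sqrt(K)*(7 + K)
R(q)*(-157 + Z(13)) = (sqrt(4)*(7 + 4))*(-157 + 13) = (2*11)*(-144) = 22*(-144) = -3168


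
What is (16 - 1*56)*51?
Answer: -2040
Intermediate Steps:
(16 - 1*56)*51 = (16 - 56)*51 = -40*51 = -2040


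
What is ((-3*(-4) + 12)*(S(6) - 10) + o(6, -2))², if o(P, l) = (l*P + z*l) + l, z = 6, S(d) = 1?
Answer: 58564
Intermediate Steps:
o(P, l) = 7*l + P*l (o(P, l) = (l*P + 6*l) + l = (P*l + 6*l) + l = (6*l + P*l) + l = 7*l + P*l)
((-3*(-4) + 12)*(S(6) - 10) + o(6, -2))² = ((-3*(-4) + 12)*(1 - 10) - 2*(7 + 6))² = ((12 + 12)*(-9) - 2*13)² = (24*(-9) - 26)² = (-216 - 26)² = (-242)² = 58564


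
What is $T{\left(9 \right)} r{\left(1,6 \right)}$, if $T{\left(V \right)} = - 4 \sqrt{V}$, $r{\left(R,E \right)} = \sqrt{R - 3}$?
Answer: $- 12 i \sqrt{2} \approx - 16.971 i$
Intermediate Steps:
$r{\left(R,E \right)} = \sqrt{-3 + R}$
$T{\left(9 \right)} r{\left(1,6 \right)} = - 4 \sqrt{9} \sqrt{-3 + 1} = \left(-4\right) 3 \sqrt{-2} = - 12 i \sqrt{2}$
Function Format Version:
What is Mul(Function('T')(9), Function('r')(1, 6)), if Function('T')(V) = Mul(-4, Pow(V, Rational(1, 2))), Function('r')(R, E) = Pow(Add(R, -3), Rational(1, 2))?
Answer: Mul(-12, I, Pow(2, Rational(1, 2))) ≈ Mul(-16.971, I)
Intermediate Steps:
Function('r')(R, E) = Pow(Add(-3, R), Rational(1, 2))
Mul(Function('T')(9), Function('r')(1, 6)) = Mul(Mul(-4, Pow(9, Rational(1, 2))), Pow(Add(-3, 1), Rational(1, 2))) = Mul(Mul(-4, 3), Pow(-2, Rational(1, 2))) = Mul(-12, Mul(I, Pow(2, Rational(1, 2)))) = Mul(-12, I, Pow(2, Rational(1, 2)))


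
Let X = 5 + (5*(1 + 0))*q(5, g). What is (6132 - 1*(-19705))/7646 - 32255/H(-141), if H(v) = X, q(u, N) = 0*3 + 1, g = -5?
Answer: -12318168/3823 ≈ -3222.1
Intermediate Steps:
q(u, N) = 1 (q(u, N) = 0 + 1 = 1)
X = 10 (X = 5 + (5*(1 + 0))*1 = 5 + (5*1)*1 = 5 + 5*1 = 5 + 5 = 10)
H(v) = 10
(6132 - 1*(-19705))/7646 - 32255/H(-141) = (6132 - 1*(-19705))/7646 - 32255/10 = (6132 + 19705)*(1/7646) - 32255*⅒ = 25837*(1/7646) - 6451/2 = 25837/7646 - 6451/2 = -12318168/3823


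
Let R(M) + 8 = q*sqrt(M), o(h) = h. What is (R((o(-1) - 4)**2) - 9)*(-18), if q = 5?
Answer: -144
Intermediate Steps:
R(M) = -8 + 5*sqrt(M)
(R((o(-1) - 4)**2) - 9)*(-18) = ((-8 + 5*sqrt((-1 - 4)**2)) - 9)*(-18) = ((-8 + 5*sqrt((-5)**2)) - 9)*(-18) = ((-8 + 5*sqrt(25)) - 9)*(-18) = ((-8 + 5*5) - 9)*(-18) = ((-8 + 25) - 9)*(-18) = (17 - 9)*(-18) = 8*(-18) = -144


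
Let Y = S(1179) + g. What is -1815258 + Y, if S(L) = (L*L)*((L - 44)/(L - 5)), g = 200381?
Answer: -318169063/1174 ≈ -2.7101e+5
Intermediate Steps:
S(L) = L²*(-44 + L)/(-5 + L) (S(L) = L²*((-44 + L)/(-5 + L)) = L²*(-44 + L)/(-5 + L))
Y = 1812943829/1174 (Y = 1179²*(-44 + 1179)/(-5 + 1179) + 200381 = 1390041*1135/1174 + 200381 = 1390041*(1/1174)*1135 + 200381 = 1577696535/1174 + 200381 = 1812943829/1174 ≈ 1.5442e+6)
-1815258 + Y = -1815258 + 1812943829/1174 = -318169063/1174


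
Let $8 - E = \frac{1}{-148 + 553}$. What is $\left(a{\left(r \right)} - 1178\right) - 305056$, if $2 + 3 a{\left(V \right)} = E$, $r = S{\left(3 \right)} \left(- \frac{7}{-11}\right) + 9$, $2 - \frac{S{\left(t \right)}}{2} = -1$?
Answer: $- \frac{372071881}{1215} \approx -3.0623 \cdot 10^{5}$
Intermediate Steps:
$S{\left(t \right)} = 6$ ($S{\left(t \right)} = 4 - -2 = 4 + 2 = 6$)
$r = \frac{141}{11}$ ($r = 6 \left(- \frac{7}{-11}\right) + 9 = 6 \left(\left(-7\right) \left(- \frac{1}{11}\right)\right) + 9 = 6 \cdot \frac{7}{11} + 9 = \frac{42}{11} + 9 = \frac{141}{11} \approx 12.818$)
$E = \frac{3239}{405}$ ($E = 8 - \frac{1}{-148 + 553} = 8 - \frac{1}{405} = \frac{3239}{405} \approx 7.9975$)
$a{\left(V \right)} = \frac{2429}{1215}$ ($a{\left(V \right)} = - \frac{2}{3} + \frac{1}{3} \cdot \frac{3239}{405} = - \frac{2}{3} + \frac{3239}{1215} = \frac{2429}{1215}$)
$\left(a{\left(r \right)} - 1178\right) - 305056 = \left(\frac{2429}{1215} - 1178\right) - 305056 = - \frac{1428841}{1215} - 305056 = - \frac{372071881}{1215}$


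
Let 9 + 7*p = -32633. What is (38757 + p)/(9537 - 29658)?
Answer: -238657/140847 ≈ -1.6944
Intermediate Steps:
p = -32642/7 (p = -9/7 + (⅐)*(-32633) = -9/7 - 32633/7 = -32642/7 ≈ -4663.1)
(38757 + p)/(9537 - 29658) = (38757 - 32642/7)/(9537 - 29658) = (238657/7)/(-20121) = (238657/7)*(-1/20121) = -238657/140847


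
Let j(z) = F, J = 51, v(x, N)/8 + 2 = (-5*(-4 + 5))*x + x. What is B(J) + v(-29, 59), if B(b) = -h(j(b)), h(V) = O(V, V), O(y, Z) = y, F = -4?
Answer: 916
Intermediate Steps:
v(x, N) = -16 - 32*x (v(x, N) = -16 + 8*((-5*(-4 + 5))*x + x) = -16 + 8*((-5*1)*x + x) = -16 + 8*(-5*x + x) = -16 + 8*(-4*x) = -16 - 32*x)
j(z) = -4
h(V) = V
B(b) = 4 (B(b) = -1*(-4) = 4)
B(J) + v(-29, 59) = 4 + (-16 - 32*(-29)) = 4 + (-16 + 928) = 4 + 912 = 916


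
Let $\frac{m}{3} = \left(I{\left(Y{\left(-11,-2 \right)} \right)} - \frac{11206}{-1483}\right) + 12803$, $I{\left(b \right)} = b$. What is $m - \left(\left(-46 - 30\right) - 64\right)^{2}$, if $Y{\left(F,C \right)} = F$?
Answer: $\frac{27878426}{1483} \approx 18799.0$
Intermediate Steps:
$m = \frac{56945226}{1483}$ ($m = 3 \left(\left(-11 - \frac{11206}{-1483}\right) + 12803\right) = 3 \left(\left(-11 - - \frac{11206}{1483}\right) + 12803\right) = 3 \left(\left(-11 + \frac{11206}{1483}\right) + 12803\right) = 3 \left(- \frac{5107}{1483} + 12803\right) = 3 \cdot \frac{18981742}{1483} = \frac{56945226}{1483} \approx 38399.0$)
$m - \left(\left(-46 - 30\right) - 64\right)^{2} = \frac{56945226}{1483} - \left(\left(-46 - 30\right) - 64\right)^{2} = \frac{56945226}{1483} - \left(-76 - 64\right)^{2} = \frac{56945226}{1483} - \left(-140\right)^{2} = \frac{56945226}{1483} - 19600 = \frac{27878426}{1483}$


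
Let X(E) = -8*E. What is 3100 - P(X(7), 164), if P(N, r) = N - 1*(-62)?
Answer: 3094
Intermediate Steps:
P(N, r) = 62 + N (P(N, r) = N + 62 = 62 + N)
3100 - P(X(7), 164) = 3100 - (62 - 8*7) = 3100 - (62 - 56) = 3100 - 1*6 = 3100 - 6 = 3094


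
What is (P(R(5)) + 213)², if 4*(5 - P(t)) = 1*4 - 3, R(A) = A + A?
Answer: 758641/16 ≈ 47415.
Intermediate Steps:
R(A) = 2*A
P(t) = 19/4 (P(t) = 5 - (1*4 - 3)/4 = 5 - (4 - 3)/4 = 5 - ¼*1 = 5 - ¼ = 19/4)
(P(R(5)) + 213)² = (19/4 + 213)² = (871/4)² = 758641/16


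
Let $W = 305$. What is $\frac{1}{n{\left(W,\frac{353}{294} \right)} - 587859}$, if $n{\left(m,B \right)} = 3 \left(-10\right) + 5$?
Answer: $- \frac{1}{587884} \approx -1.701 \cdot 10^{-6}$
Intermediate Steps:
$n{\left(m,B \right)} = -25$ ($n{\left(m,B \right)} = -30 + 5 = -25$)
$\frac{1}{n{\left(W,\frac{353}{294} \right)} - 587859} = \frac{1}{-25 - 587859} = \frac{1}{-587884} = - \frac{1}{587884}$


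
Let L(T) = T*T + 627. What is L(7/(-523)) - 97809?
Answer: -26582095229/273529 ≈ -97182.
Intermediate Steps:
L(T) = 627 + T² (L(T) = T² + 627 = 627 + T²)
L(7/(-523)) - 97809 = (627 + (7/(-523))²) - 97809 = (627 + (7*(-1/523))²) - 97809 = (627 + (-7/523)²) - 97809 = (627 + 49/273529) - 97809 = 171502732/273529 - 97809 = -26582095229/273529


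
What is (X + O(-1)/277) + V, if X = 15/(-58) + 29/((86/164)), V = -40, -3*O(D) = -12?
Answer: 10402739/690838 ≈ 15.058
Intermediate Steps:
O(D) = 4 (O(D) = -⅓*(-12) = 4)
X = 137279/2494 (X = 15*(-1/58) + 29/((86*(1/164))) = -15/58 + 29/(43/82) = -15/58 + 29*(82/43) = -15/58 + 2378/43 = 137279/2494 ≈ 55.044)
(X + O(-1)/277) + V = (137279/2494 + 4/277) - 40 = 38036259/690838 - 40 = 10402739/690838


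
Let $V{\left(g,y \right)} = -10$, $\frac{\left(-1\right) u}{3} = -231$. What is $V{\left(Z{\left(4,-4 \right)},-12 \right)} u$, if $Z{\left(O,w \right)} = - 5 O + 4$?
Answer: $-6930$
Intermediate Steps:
$u = 693$ ($u = \left(-3\right) \left(-231\right) = 693$)
$Z{\left(O,w \right)} = 4 - 5 O$
$V{\left(Z{\left(4,-4 \right)},-12 \right)} u = \left(-10\right) 693 = -6930$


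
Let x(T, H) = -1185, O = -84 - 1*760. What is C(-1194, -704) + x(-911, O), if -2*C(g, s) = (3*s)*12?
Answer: 11487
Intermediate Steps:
C(g, s) = -18*s (C(g, s) = -3*s*12/2 = -18*s)
O = -844 (O = -84 - 760 = -844)
C(-1194, -704) + x(-911, O) = -18*(-704) - 1185 = 12672 - 1185 = 11487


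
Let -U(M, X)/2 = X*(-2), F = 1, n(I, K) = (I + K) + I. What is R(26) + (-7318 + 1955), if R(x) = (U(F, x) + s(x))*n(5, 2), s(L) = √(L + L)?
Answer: -4115 + 24*√13 ≈ -4028.5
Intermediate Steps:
n(I, K) = K + 2*I
U(M, X) = 4*X (U(M, X) = -2*X*(-2) = -(-4)*X = 4*X)
s(L) = √2*√L (s(L) = √(2*L) = √2*√L)
R(x) = 48*x + 12*√2*√x (R(x) = (4*x + √2*√x)*(2 + 2*5) = (4*x + √2*√x)*(2 + 10) = (4*x + √2*√x)*12 = 48*x + 12*√2*√x)
R(26) + (-7318 + 1955) = (48*26 + 12*√2*√26) + (-7318 + 1955) = (1248 + 24*√13) - 5363 = -4115 + 24*√13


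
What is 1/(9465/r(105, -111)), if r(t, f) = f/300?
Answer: -37/946500 ≈ -3.9091e-5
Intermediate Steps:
r(t, f) = f/300 (r(t, f) = f*(1/300) = f/300)
1/(9465/r(105, -111)) = 1/(9465/(((1/300)*(-111)))) = 1/(9465/(-37/100)) = 1/(9465*(-100/37)) = 1/(-946500/37) = -37/946500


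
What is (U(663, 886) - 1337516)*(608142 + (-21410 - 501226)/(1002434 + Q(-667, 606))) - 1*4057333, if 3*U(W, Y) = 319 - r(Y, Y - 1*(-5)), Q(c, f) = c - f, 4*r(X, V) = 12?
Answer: -116326177620210251/143023 ≈ -8.1334e+11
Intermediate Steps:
r(X, V) = 3 (r(X, V) = (¼)*12 = 3)
U(W, Y) = 316/3 (U(W, Y) = (319 - 1*3)/3 = (319 - 3)/3 = (⅓)*316 = 316/3)
(U(663, 886) - 1337516)*(608142 + (-21410 - 501226)/(1002434 + Q(-667, 606))) - 1*4057333 = (316/3 - 1337516)*(608142 + (-21410 - 501226)/(1002434 + (-667 - 1*606))) - 1*4057333 = -4012232*(608142 - 522636/(1002434 + (-667 - 606)))/3 - 4057333 = -4012232*(608142 - 522636/(1002434 - 1273))/3 - 4057333 = -4012232*(608142 - 522636/1001161)/3 - 4057333 = -4012232/3*608847530226/1001161 - 4057333 = -116325597328272592/143023 - 4057333 = -116326177620210251/143023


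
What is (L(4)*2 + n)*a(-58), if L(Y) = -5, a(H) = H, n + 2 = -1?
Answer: 754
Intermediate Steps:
n = -3 (n = -2 - 1 = -3)
(L(4)*2 + n)*a(-58) = (-5*2 - 3)*(-58) = (-10 - 3)*(-58) = -13*(-58) = 754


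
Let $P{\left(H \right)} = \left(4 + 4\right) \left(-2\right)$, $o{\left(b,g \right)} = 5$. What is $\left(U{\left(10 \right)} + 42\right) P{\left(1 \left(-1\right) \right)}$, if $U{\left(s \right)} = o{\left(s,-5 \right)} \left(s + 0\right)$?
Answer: $-1472$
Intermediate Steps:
$P{\left(H \right)} = -16$ ($P{\left(H \right)} = 8 \left(-2\right) = -16$)
$U{\left(s \right)} = 5 s$ ($U{\left(s \right)} = 5 \left(s + 0\right) = 5 s$)
$\left(U{\left(10 \right)} + 42\right) P{\left(1 \left(-1\right) \right)} = \left(5 \cdot 10 + 42\right) \left(-16\right) = \left(50 + 42\right) \left(-16\right) = 92 \left(-16\right) = -1472$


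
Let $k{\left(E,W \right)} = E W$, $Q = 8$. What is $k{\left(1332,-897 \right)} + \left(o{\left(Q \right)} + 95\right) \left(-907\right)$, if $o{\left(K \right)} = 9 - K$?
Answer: $-1281876$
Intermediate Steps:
$k{\left(1332,-897 \right)} + \left(o{\left(Q \right)} + 95\right) \left(-907\right) = 1332 \left(-897\right) + \left(\left(9 - 8\right) + 95\right) \left(-907\right) = -1194804 + \left(\left(9 - 8\right) + 95\right) \left(-907\right) = -1194804 + \left(1 + 95\right) \left(-907\right) = -1194804 + 96 \left(-907\right) = -1194804 - 87072 = -1281876$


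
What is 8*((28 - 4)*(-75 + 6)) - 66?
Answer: -13314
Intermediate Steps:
8*((28 - 4)*(-75 + 6)) - 66 = 8*(24*(-69)) - 66 = 8*(-1656) - 66 = -13248 - 66 = -13314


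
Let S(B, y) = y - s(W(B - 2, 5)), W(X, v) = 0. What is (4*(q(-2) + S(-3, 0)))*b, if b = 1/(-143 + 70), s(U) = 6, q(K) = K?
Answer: 32/73 ≈ 0.43836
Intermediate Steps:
S(B, y) = -6 + y (S(B, y) = y - 1*6 = y - 6 = -6 + y)
b = -1/73 (b = 1/(-73) = -1/73 ≈ -0.013699)
(4*(q(-2) + S(-3, 0)))*b = (4*(-2 + (-6 + 0)))*(-1/73) = (4*(-2 - 6))*(-1/73) = (4*(-8))*(-1/73) = -32*(-1/73) = 32/73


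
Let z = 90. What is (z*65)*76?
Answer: 444600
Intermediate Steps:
(z*65)*76 = (90*65)*76 = 5850*76 = 444600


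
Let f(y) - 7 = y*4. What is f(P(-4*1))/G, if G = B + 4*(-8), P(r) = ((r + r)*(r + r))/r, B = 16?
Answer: 57/16 ≈ 3.5625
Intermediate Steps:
P(r) = 4*r (P(r) = ((2*r)*(2*r))/r = (4*r²)/r = 4*r)
f(y) = 7 + 4*y (f(y) = 7 + y*4 = 7 + 4*y)
G = -16 (G = 16 + 4*(-8) = 16 - 32 = -16)
f(P(-4*1))/G = (7 + 4*(4*(-4*1)))/(-16) = (7 + 4*(4*(-4)))*(-1/16) = (7 + 4*(-16))*(-1/16) = (7 - 64)*(-1/16) = -57*(-1/16) = 57/16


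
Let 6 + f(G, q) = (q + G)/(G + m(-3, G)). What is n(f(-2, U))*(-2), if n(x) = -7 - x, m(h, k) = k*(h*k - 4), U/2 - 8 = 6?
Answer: -20/3 ≈ -6.6667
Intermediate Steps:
U = 28 (U = 16 + 2*6 = 16 + 12 = 28)
m(h, k) = k*(-4 + h*k)
f(G, q) = -6 + (G + q)/(G + G*(-4 - 3*G)) (f(G, q) = -6 + (q + G)/(G + G*(-4 - 3*G)) = -6 + (G + q)/(G + G*(-4 - 3*G)))
n(f(-2, U))*(-2) = (-7 - (-1*28 - 19*(-2) - 18*(-2)**2)/(3*(-2)*(1 - 2)))*(-2) = (-7 - (-1)*(-28 + 38 - 18*4)/(3*2*(-1)))*(-2) = (-7 - (-1)*(-1)*(-28 + 38 - 72)/(3*2))*(-2) = (-7 - (-1)*(-1)*(-62)/(3*2))*(-2) = (-7 - 1*(-31/3))*(-2) = (-7 + 31/3)*(-2) = (10/3)*(-2) = -20/3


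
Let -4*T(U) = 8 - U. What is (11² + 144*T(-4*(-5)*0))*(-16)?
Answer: 2672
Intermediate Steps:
T(U) = -2 + U/4 (T(U) = -(8 - U)/4 = -2 + U/4)
(11² + 144*T(-4*(-5)*0))*(-16) = (11² + 144*(-2 + (-4*(-5)*0)/4))*(-16) = (121 + 144*(-2 + (20*0)/4))*(-16) = (121 + 144*(-2 + (¼)*0))*(-16) = (121 + 144*(-2 + 0))*(-16) = (121 + 144*(-2))*(-16) = (121 - 288)*(-16) = -167*(-16) = 2672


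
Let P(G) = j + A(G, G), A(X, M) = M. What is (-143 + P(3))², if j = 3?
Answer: 18769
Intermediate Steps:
P(G) = 3 + G
(-143 + P(3))² = (-143 + (3 + 3))² = (-143 + 6)² = (-137)² = 18769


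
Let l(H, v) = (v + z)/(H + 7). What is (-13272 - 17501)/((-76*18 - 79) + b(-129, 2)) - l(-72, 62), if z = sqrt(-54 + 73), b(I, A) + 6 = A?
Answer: 2090207/94315 + sqrt(19)/65 ≈ 22.229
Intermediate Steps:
b(I, A) = -6 + A
z = sqrt(19) ≈ 4.3589
l(H, v) = (v + sqrt(19))/(7 + H) (l(H, v) = (v + sqrt(19))/(H + 7) = (v + sqrt(19))/(7 + H))
(-13272 - 17501)/((-76*18 - 79) + b(-129, 2)) - l(-72, 62) = (-13272 - 17501)/((-76*18 - 79) + (-6 + 2)) - (62 + sqrt(19))/(7 - 72) = -30773/((-1368 - 79) - 4) - (62 + sqrt(19))/(-65) = -30773/(-1447 - 4) - (-1)*(62 + sqrt(19))/65 = -30773/(-1451) - (-62/65 - sqrt(19)/65) = -30773*(-1/1451) + (62/65 + sqrt(19)/65) = 30773/1451 + (62/65 + sqrt(19)/65) = 2090207/94315 + sqrt(19)/65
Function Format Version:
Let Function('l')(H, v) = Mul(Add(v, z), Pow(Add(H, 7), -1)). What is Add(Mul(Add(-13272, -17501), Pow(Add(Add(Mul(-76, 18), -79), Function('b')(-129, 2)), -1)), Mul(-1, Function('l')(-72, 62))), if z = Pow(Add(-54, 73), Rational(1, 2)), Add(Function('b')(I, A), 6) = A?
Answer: Add(Rational(2090207, 94315), Mul(Rational(1, 65), Pow(19, Rational(1, 2)))) ≈ 22.229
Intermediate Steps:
Function('b')(I, A) = Add(-6, A)
z = Pow(19, Rational(1, 2)) ≈ 4.3589
Function('l')(H, v) = Mul(Pow(Add(7, H), -1), Add(v, Pow(19, Rational(1, 2)))) (Function('l')(H, v) = Mul(Add(v, Pow(19, Rational(1, 2))), Pow(Add(H, 7), -1)) = Mul(Add(v, Pow(19, Rational(1, 2))), Pow(Add(7, H), -1)) = Mul(Pow(Add(7, H), -1), Add(v, Pow(19, Rational(1, 2)))))
Add(Mul(Add(-13272, -17501), Pow(Add(Add(Mul(-76, 18), -79), Function('b')(-129, 2)), -1)), Mul(-1, Function('l')(-72, 62))) = Add(Mul(Add(-13272, -17501), Pow(Add(Add(Mul(-76, 18), -79), Add(-6, 2)), -1)), Mul(-1, Mul(Pow(Add(7, -72), -1), Add(62, Pow(19, Rational(1, 2)))))) = Add(Mul(-30773, Pow(Add(Add(-1368, -79), -4), -1)), Mul(-1, Mul(Pow(-65, -1), Add(62, Pow(19, Rational(1, 2)))))) = Add(Mul(-30773, Pow(Add(-1447, -4), -1)), Mul(-1, Mul(Rational(-1, 65), Add(62, Pow(19, Rational(1, 2)))))) = Add(Mul(-30773, Pow(-1451, -1)), Mul(-1, Add(Rational(-62, 65), Mul(Rational(-1, 65), Pow(19, Rational(1, 2)))))) = Add(Mul(-30773, Rational(-1, 1451)), Add(Rational(62, 65), Mul(Rational(1, 65), Pow(19, Rational(1, 2))))) = Add(Rational(30773, 1451), Add(Rational(62, 65), Mul(Rational(1, 65), Pow(19, Rational(1, 2))))) = Add(Rational(2090207, 94315), Mul(Rational(1, 65), Pow(19, Rational(1, 2))))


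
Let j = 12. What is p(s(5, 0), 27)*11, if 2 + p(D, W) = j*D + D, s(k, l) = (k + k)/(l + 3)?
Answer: 1364/3 ≈ 454.67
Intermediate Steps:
s(k, l) = 2*k/(3 + l) (s(k, l) = (2*k)/(3 + l) = 2*k/(3 + l))
p(D, W) = -2 + 13*D (p(D, W) = -2 + (12*D + D) = -2 + 13*D)
p(s(5, 0), 27)*11 = (-2 + 13*(2*5/(3 + 0)))*11 = (-2 + 13*(2*5/3))*11 = (-2 + 13*(2*5*(1/3)))*11 = (-2 + 13*(10/3))*11 = (-2 + 130/3)*11 = (124/3)*11 = 1364/3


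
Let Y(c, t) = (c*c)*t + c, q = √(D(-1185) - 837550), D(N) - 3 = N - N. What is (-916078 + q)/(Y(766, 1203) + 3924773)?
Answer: -916078/709793007 + I*√837547/709793007 ≈ -0.0012906 + 1.2894e-6*I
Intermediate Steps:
D(N) = 3 (D(N) = 3 + (N - N) = 3 + 0 = 3)
q = I*√837547 (q = √(3 - 837550) = √(-837547) = I*√837547 ≈ 915.18*I)
Y(c, t) = c + t*c² (Y(c, t) = c²*t + c = t*c² + c = c + t*c²)
(-916078 + q)/(Y(766, 1203) + 3924773) = (-916078 + I*√837547)/(766*(1 + 766*1203) + 3924773) = (-916078 + I*√837547)/(766*(1 + 921498) + 3924773) = (-916078 + I*√837547)/(766*921499 + 3924773) = (-916078 + I*√837547)/(705868234 + 3924773) = (-916078 + I*√837547)/709793007 = (-916078 + I*√837547)*(1/709793007) = -916078/709793007 + I*√837547/709793007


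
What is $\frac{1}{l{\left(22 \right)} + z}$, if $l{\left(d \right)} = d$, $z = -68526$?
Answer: $- \frac{1}{68504} \approx -1.4598 \cdot 10^{-5}$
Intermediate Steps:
$\frac{1}{l{\left(22 \right)} + z} = \frac{1}{22 - 68526} = \frac{1}{-68504} = - \frac{1}{68504}$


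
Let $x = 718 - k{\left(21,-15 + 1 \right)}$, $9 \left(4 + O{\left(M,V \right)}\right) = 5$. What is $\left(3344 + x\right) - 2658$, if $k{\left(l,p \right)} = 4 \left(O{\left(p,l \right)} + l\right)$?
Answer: $\frac{12004}{9} \approx 1333.8$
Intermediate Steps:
$O{\left(M,V \right)} = - \frac{31}{9}$ ($O{\left(M,V \right)} = -4 + \frac{1}{9} \cdot 5 = -4 + \frac{5}{9} = - \frac{31}{9}$)
$k{\left(l,p \right)} = - \frac{124}{9} + 4 l$ ($k{\left(l,p \right)} = 4 \left(- \frac{31}{9} + l\right) = - \frac{124}{9} + 4 l$)
$x = \frac{5830}{9}$ ($x = 718 - \left(- \frac{124}{9} + 4 \cdot 21\right) = 718 - \left(- \frac{124}{9} + 84\right) = 718 - \frac{632}{9} = \frac{5830}{9} \approx 647.78$)
$\left(3344 + x\right) - 2658 = \left(3344 + \frac{5830}{9}\right) - 2658 = \frac{35926}{9} - 2658 = \frac{12004}{9}$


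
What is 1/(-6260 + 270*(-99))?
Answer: -1/32990 ≈ -3.0312e-5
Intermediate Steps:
1/(-6260 + 270*(-99)) = 1/(-6260 - 26730) = 1/(-32990) = -1/32990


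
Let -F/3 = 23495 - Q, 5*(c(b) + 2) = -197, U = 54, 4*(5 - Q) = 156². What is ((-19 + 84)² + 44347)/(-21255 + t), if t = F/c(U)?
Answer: -1117156/439575 ≈ -2.5414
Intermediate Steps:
Q = -6079 (Q = 5 - ¼*156² = 5 - ¼*24336 = 5 - 6084 = -6079)
c(b) = -207/5 (c(b) = -2 + (⅕)*(-197) = -2 - 197/5 = -207/5)
F = -88722 (F = -3*(23495 - 1*(-6079)) = -3*(23495 + 6079) = -3*29574 = -88722)
t = 49290/23 (t = -88722/(-207/5) = -88722*(-5/207) = 49290/23 ≈ 2143.0)
((-19 + 84)² + 44347)/(-21255 + t) = ((-19 + 84)² + 44347)/(-21255 + 49290/23) = (65² + 44347)/(-439575/23) = (4225 + 44347)*(-23/439575) = 48572*(-23/439575) = -1117156/439575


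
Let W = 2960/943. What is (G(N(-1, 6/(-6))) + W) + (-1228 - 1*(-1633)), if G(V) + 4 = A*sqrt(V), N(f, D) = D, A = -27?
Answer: 381103/943 - 27*I ≈ 404.14 - 27.0*I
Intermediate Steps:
W = 2960/943 (W = 2960*(1/943) = 2960/943 ≈ 3.1389)
G(V) = -4 - 27*sqrt(V)
(G(N(-1, 6/(-6))) + W) + (-1228 - 1*(-1633)) = ((-4 - 27*sqrt(6)*(I*sqrt(6)/6)) + 2960/943) + (-1228 - 1*(-1633)) = ((-4 - 27*I) + 2960/943) + (-1228 + 1633) = ((-4 - 27*I) + 2960/943) + 405 = (-812/943 - 27*I) + 405 = 381103/943 - 27*I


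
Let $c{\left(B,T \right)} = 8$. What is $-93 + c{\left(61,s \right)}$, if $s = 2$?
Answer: $-85$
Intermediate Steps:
$-93 + c{\left(61,s \right)} = -93 + 8 = -85$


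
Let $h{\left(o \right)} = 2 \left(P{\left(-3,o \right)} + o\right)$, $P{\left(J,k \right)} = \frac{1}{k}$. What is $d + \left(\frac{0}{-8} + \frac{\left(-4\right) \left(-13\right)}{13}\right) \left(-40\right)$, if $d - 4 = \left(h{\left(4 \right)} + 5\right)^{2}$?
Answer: $\frac{105}{4} \approx 26.25$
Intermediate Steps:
$h{\left(o \right)} = 2 o + \frac{2}{o}$ ($h{\left(o \right)} = 2 \left(\frac{1}{o} + o\right) = 2 \left(o + \frac{1}{o}\right) = 2 o + \frac{2}{o}$)
$d = \frac{745}{4}$ ($d = 4 + \left(\left(2 \cdot 4 + \frac{2}{4}\right) + 5\right)^{2} = 4 + \left(\left(8 + 2 \cdot \frac{1}{4}\right) + 5\right)^{2} = 4 + \left(\left(8 + \frac{1}{2}\right) + 5\right)^{2} = 4 + \left(\frac{17}{2} + 5\right)^{2} = 4 + \left(\frac{27}{2}\right)^{2} = 4 + \frac{729}{4} = \frac{745}{4} \approx 186.25$)
$d + \left(\frac{0}{-8} + \frac{\left(-4\right) \left(-13\right)}{13}\right) \left(-40\right) = \frac{745}{4} + \left(\frac{0}{-8} + \frac{\left(-4\right) \left(-13\right)}{13}\right) \left(-40\right) = \frac{745}{4} + \left(0 \left(- \frac{1}{8}\right) + 52 \cdot \frac{1}{13}\right) \left(-40\right) = \frac{745}{4} + \left(0 + 4\right) \left(-40\right) = \frac{745}{4} + 4 \left(-40\right) = \frac{745}{4} - 160 = \frac{105}{4}$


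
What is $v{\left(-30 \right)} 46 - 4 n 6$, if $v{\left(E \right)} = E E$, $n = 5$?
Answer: $-4968000$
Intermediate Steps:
$v{\left(E \right)} = E^{2}$
$v{\left(-30 \right)} 46 - 4 n 6 = \left(-30\right)^{2} \cdot 46 \left(-4\right) 5 \cdot 6 = 900 \cdot 46 \left(\left(-20\right) 6\right) = 41400 \left(-120\right) = -4968000$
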